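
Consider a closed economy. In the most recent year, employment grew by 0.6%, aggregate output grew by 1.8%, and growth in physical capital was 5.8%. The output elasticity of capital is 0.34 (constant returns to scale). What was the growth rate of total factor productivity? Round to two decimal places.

-0.57%

Labor's share = 1 − 0.34 = 0.66.
Physical capital: 0.34 × 5.8 = 1.972 pp.
Employment: 0.66 × 0.6 = 0.396 pp.
TFP growth = 1.8 − 2.368 = -0.568%.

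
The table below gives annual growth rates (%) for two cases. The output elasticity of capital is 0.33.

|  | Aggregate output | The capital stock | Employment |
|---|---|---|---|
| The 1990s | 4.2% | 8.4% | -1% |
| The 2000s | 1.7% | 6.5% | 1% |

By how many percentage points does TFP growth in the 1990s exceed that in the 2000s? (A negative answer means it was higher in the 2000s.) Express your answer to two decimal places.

Labor's share = 1 − 0.33 = 0.67.
The 1990s: TFP = 4.2 − 2.772 + 0.67 = 2.098%.
The 2000s: TFP = 1.7 − 2.145 − 0.67 = -1.115%.
Difference = 2.098 − (-1.115) = 3.213 pp.

3.21 percentage points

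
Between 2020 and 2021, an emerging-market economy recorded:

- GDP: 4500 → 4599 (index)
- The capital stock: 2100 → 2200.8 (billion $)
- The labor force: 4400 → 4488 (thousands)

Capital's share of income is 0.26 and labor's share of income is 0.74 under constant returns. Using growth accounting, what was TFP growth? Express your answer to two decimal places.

-0.53%

GDP growth = (4599 − 4500) / 4500 = 2.2%.
The capital stock growth = (2200.8 − 2100) / 2100 = 4.8%.
The labor force growth = (4488 − 4400) / 4400 = 2%.
Labor's share = 1 − 0.26 = 0.74.
The capital stock: 0.26 × 4.8 = 1.248 pp.
The labor force: 0.74 × 2 = 1.48 pp.
TFP growth = 2.2 − 2.728 = -0.528%.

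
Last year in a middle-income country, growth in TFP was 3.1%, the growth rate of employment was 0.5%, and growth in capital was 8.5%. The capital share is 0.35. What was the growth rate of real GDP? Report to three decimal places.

Labor's share = 1 − 0.35 = 0.65.
Capital: 0.35 × 8.5 = 2.975 pp.
Employment: 0.65 × 0.5 = 0.325 pp.
Output growth = 3.1 + 3.3 = 6.4%.

Real GDP growth was 6.400%.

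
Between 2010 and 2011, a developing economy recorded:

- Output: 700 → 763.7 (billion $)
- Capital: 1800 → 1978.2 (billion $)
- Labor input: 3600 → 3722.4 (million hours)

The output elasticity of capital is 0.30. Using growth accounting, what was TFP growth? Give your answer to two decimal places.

3.75%

Output growth = (763.7 − 700) / 700 = 9.1%.
Capital growth = (1978.2 − 1800) / 1800 = 9.9%.
Labor input growth = (3722.4 − 3600) / 3600 = 3.4%.
Labor's share = 1 − 0.3 = 0.7.
Capital: 0.3 × 9.9 = 2.97 pp.
Labor input: 0.7 × 3.4 = 2.38 pp.
TFP growth = 9.1 − 5.35 = 3.75%.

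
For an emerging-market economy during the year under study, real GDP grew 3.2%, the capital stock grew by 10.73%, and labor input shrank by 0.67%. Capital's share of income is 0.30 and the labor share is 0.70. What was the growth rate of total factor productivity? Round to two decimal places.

Total factor productivity grew 0.45%.

Labor's share = 1 − 0.3 = 0.7.
The capital stock: 0.3 × 10.73 = 3.219 pp.
Labor input: 0.7 × (-0.67) = -0.469 pp.
TFP growth = 3.2 − 2.75 = 0.45%.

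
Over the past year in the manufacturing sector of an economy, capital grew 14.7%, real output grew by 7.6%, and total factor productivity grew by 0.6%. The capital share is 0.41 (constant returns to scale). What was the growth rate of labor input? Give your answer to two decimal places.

1.65%

Labor's share = 1 − 0.41 = 0.59.
gY = gA + 0.41×14.7 + 0.59×g.
0.59×g = 7.6 − 0.6 − 6.027 = 0.973.
g = 0.973 / 0.59 = 1.6492%.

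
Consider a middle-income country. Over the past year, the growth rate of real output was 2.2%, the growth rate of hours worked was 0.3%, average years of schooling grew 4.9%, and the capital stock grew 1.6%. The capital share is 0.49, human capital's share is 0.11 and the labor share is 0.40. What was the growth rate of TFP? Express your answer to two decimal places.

Labor's share = 1 − 0.49 − 0.11 = 0.4.
The capital stock: 0.49 × 1.6 = 0.784 pp.
Average years of schooling: 0.11 × 4.9 = 0.539 pp.
Hours worked: 0.4 × 0.3 = 0.12 pp.
TFP growth = 2.2 − 1.443 = 0.757%.

TFP grew 0.76%.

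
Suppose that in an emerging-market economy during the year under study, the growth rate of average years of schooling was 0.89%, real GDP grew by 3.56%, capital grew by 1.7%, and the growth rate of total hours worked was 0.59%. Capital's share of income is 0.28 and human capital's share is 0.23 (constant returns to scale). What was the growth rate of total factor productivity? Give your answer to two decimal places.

Labor's share = 1 − 0.28 − 0.23 = 0.49.
Capital: 0.28 × 1.7 = 0.476 pp.
Average years of schooling: 0.23 × 0.89 = 0.2047 pp.
Total hours worked: 0.49 × 0.59 = 0.2891 pp.
TFP growth = 3.56 − 0.9698 = 2.5902%.

Total factor productivity grew 2.59%.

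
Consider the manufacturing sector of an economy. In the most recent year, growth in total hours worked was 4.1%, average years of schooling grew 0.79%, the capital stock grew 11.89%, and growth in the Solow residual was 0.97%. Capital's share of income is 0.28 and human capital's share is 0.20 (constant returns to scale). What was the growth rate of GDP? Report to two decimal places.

Labor's share = 1 − 0.28 − 0.2 = 0.52.
The capital stock: 0.28 × 11.89 = 3.3292 pp.
Average years of schooling: 0.2 × 0.79 = 0.158 pp.
Total hours worked: 0.52 × 4.1 = 2.132 pp.
Output growth = 0.97 + 5.6192 = 6.5892%.

6.59%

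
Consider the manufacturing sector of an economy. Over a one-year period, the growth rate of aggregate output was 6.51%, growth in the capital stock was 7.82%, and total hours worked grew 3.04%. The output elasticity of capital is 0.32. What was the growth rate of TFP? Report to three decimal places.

Labor's share = 1 − 0.32 = 0.68.
The capital stock: 0.32 × 7.82 = 2.5024 pp.
Total hours worked: 0.68 × 3.04 = 2.0672 pp.
TFP growth = 6.51 − 4.5696 = 1.9404%.

TFP grew 1.940%.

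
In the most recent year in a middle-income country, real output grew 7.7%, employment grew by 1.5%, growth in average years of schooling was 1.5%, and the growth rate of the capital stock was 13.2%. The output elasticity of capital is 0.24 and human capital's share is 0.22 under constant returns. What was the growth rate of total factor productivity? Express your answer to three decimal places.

Labor's share = 1 − 0.24 − 0.22 = 0.54.
The capital stock: 0.24 × 13.2 = 3.168 pp.
Average years of schooling: 0.22 × 1.5 = 0.33 pp.
Employment: 0.54 × 1.5 = 0.81 pp.
TFP growth = 7.7 − 4.308 = 3.392%.

3.392%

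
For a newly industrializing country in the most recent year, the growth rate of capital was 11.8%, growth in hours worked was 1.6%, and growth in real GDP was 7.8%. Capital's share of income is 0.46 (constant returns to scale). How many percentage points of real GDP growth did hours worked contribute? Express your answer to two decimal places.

0.86 percentage points

Labor's share = 1 − 0.46 = 0.54.
Contribution = share × growth = 0.54 × 1.6 = 0.864 pp.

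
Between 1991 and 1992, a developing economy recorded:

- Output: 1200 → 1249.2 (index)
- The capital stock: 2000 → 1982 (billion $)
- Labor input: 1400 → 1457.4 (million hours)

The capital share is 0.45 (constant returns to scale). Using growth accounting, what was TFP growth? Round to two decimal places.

Output growth = (1249.2 − 1200) / 1200 = 4.1%.
The capital stock growth = (1982 − 2000) / 2000 = -0.9%.
Labor input growth = (1457.4 − 1400) / 1400 = 4.1%.
Labor's share = 1 − 0.45 = 0.55.
The capital stock: 0.45 × (-0.9) = -0.405 pp.
Labor input: 0.55 × 4.1 = 2.255 pp.
TFP growth = 4.1 − 1.85 = 2.25%.

2.25%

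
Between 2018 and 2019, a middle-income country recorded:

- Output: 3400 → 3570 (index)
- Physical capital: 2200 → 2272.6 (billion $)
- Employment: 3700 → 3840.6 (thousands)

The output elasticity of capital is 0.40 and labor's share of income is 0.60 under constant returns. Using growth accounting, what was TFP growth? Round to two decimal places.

1.40%

Output growth = (3570 − 3400) / 3400 = 5%.
Physical capital growth = (2272.6 − 2200) / 2200 = 3.3%.
Employment growth = (3840.6 − 3700) / 3700 = 3.8%.
Labor's share = 1 − 0.4 = 0.6.
Physical capital: 0.4 × 3.3 = 1.32 pp.
Employment: 0.6 × 3.8 = 2.28 pp.
TFP growth = 5 − 3.6 = 1.4%.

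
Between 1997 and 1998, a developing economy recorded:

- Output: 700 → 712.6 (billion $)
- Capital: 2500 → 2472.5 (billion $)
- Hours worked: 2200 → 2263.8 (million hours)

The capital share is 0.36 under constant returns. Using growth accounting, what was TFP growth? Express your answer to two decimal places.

TFP growth was 0.34%.

Output growth = (712.6 − 700) / 700 = 1.8%.
Capital growth = (2472.5 − 2500) / 2500 = -1.1%.
Hours worked growth = (2263.8 − 2200) / 2200 = 2.9%.
Labor's share = 1 − 0.36 = 0.64.
Capital: 0.36 × (-1.1) = -0.396 pp.
Hours worked: 0.64 × 2.9 = 1.856 pp.
TFP growth = 1.8 − 1.46 = 0.34%.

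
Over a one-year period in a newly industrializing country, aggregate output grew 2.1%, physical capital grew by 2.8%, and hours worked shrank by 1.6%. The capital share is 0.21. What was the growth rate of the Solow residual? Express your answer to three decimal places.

Labor's share = 1 − 0.21 = 0.79.
Physical capital: 0.21 × 2.8 = 0.588 pp.
Hours worked: 0.79 × (-1.6) = -1.264 pp.
TFP growth = 2.1 + 0.676 = 2.776%.

2.776%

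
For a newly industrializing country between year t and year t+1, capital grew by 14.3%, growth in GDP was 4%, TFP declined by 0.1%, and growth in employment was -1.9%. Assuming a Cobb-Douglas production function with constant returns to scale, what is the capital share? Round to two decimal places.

gY = gA + α·gK + (1−α)·gL, so gY − gA − gL = α(gK − gL).
4 + 0.1 + 1.9 = α × (14.3 − (-1.9)).
6 = 16.2 α, so α = 0.3704.

The capital share is 0.37.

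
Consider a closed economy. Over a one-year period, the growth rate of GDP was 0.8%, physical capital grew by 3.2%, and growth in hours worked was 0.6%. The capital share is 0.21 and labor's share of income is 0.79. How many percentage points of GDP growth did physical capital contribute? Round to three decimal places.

0.672

Contribution = share × growth = 0.21 × 3.2 = 0.672 pp.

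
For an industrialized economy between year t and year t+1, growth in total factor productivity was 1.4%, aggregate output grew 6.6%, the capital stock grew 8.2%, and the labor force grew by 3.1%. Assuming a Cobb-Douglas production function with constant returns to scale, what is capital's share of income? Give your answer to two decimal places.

gY = gA + α·gK + (1−α)·gL, so gY − gA − gL = α(gK − gL).
6.6 − 1.4 − 3.1 = α × (8.2 − 3.1).
2.1 = 5.1 α, so α = 0.4118.

0.41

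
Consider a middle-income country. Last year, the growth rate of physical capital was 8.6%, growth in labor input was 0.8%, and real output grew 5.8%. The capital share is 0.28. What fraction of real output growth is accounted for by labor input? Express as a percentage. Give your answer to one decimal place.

Labor input accounted for 9.9% of growth.

Labor's share = 1 − 0.28 = 0.72.
Labor input contributed 0.72 × 0.8 = 0.576 pp.
Share of growth = 0.576 / 5.8 × 100 = 9.931%.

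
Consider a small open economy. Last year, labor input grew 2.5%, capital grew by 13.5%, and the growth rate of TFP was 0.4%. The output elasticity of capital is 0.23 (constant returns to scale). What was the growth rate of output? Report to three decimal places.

Labor's share = 1 − 0.23 = 0.77.
Capital: 0.23 × 13.5 = 3.105 pp.
Labor input: 0.77 × 2.5 = 1.925 pp.
Output growth = 0.4 + 5.03 = 5.43%.

5.430%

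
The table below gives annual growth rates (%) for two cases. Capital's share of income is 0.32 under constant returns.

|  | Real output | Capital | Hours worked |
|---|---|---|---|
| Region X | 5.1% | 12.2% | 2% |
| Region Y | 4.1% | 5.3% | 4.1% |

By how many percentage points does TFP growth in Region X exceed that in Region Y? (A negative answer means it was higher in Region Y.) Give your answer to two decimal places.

0.22 percentage points

Labor's share = 1 − 0.32 = 0.68.
Region X: TFP = 5.1 − 3.904 − 1.36 = -0.164%.
Region Y: TFP = 4.1 − 1.696 − 2.788 = -0.384%.
Difference = -0.164 − (-0.384) = 0.22 pp.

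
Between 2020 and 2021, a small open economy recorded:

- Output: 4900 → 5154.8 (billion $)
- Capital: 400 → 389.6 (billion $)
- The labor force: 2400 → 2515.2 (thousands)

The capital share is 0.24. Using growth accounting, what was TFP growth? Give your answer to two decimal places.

Output growth = (5154.8 − 4900) / 4900 = 5.2%.
Capital growth = (389.6 − 400) / 400 = -2.6%.
The labor force growth = (2515.2 − 2400) / 2400 = 4.8%.
Labor's share = 1 − 0.24 = 0.76.
Capital: 0.24 × (-2.6) = -0.624 pp.
The labor force: 0.76 × 4.8 = 3.648 pp.
TFP growth = 5.2 − 3.024 = 2.176%.

TFP growth was 2.18%.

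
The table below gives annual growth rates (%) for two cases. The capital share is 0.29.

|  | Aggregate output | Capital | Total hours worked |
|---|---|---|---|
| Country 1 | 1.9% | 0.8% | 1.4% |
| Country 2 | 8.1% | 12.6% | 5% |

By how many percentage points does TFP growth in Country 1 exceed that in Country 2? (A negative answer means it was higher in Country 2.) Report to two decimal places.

Labor's share = 1 − 0.29 = 0.71.
Country 1: TFP = 1.9 − 0.232 − 0.994 = 0.674%.
Country 2: TFP = 8.1 − 3.654 − 3.55 = 0.896%.
Difference = 0.674 − (0.896) = -0.222 pp.

-0.22 percentage points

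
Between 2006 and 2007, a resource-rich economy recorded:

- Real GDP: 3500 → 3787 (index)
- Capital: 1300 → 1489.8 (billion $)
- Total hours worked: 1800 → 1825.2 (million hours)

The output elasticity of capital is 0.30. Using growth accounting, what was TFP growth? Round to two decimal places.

2.84%

Real GDP growth = (3787 − 3500) / 3500 = 8.2%.
Capital growth = (1489.8 − 1300) / 1300 = 14.6%.
Total hours worked growth = (1825.2 − 1800) / 1800 = 1.4%.
Labor's share = 1 − 0.3 = 0.7.
Capital: 0.3 × 14.6 = 4.38 pp.
Total hours worked: 0.7 × 1.4 = 0.98 pp.
TFP growth = 8.2 − 5.36 = 2.84%.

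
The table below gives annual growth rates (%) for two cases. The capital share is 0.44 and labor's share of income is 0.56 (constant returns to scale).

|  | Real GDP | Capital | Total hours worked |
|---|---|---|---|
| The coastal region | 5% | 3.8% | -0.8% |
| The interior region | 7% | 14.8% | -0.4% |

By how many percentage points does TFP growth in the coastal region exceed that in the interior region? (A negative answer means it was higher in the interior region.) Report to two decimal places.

Labor's share = 1 − 0.44 = 0.56.
The coastal region: TFP = 5 − 1.672 + 0.448 = 3.776%.
The interior region: TFP = 7 − 6.512 + 0.224 = 0.712%.
Difference = 3.776 − (0.712) = 3.064 pp.

3.06 percentage points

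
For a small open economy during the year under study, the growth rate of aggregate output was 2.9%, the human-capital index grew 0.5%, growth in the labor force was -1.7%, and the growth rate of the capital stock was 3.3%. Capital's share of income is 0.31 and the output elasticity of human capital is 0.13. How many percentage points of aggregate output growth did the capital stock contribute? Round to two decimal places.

Contribution = share × growth = 0.31 × 3.3 = 1.023 pp.

1.02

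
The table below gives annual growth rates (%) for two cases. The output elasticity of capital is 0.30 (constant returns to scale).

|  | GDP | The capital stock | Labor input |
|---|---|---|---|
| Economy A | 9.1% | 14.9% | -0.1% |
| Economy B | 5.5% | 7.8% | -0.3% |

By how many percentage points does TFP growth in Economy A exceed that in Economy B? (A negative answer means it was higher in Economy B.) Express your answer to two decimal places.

Labor's share = 1 − 0.3 = 0.7.
Economy A: TFP = 9.1 − 4.47 + 0.07 = 4.7%.
Economy B: TFP = 5.5 − 2.34 + 0.21 = 3.37%.
Difference = 4.7 − (3.37) = 1.33 pp.

1.33 percentage points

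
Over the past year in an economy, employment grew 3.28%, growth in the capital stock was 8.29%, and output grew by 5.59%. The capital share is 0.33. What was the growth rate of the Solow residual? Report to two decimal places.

Labor's share = 1 − 0.33 = 0.67.
The capital stock: 0.33 × 8.29 = 2.7357 pp.
Employment: 0.67 × 3.28 = 2.1976 pp.
TFP growth = 5.59 − 4.9333 = 0.6567%.

The Solow residual growth was 0.66%.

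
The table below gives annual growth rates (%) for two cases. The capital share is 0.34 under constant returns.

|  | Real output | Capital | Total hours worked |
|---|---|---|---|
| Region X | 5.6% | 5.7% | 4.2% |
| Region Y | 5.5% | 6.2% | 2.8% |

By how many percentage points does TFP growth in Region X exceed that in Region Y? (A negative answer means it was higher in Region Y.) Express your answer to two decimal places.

Labor's share = 1 − 0.34 = 0.66.
Region X: TFP = 5.6 − 1.938 − 2.772 = 0.89%.
Region Y: TFP = 5.5 − 2.108 − 1.848 = 1.544%.
Difference = 0.89 − (1.544) = -0.654 pp.

-0.65 percentage points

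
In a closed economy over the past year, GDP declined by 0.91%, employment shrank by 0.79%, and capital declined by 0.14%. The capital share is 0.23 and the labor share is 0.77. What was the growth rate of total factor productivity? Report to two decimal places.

Labor's share = 1 − 0.23 = 0.77.
Capital: 0.23 × (-0.14) = -0.0322 pp.
Employment: 0.77 × (-0.79) = -0.6083 pp.
TFP growth = -0.91 + 0.6405 = -0.2695%.

-0.27%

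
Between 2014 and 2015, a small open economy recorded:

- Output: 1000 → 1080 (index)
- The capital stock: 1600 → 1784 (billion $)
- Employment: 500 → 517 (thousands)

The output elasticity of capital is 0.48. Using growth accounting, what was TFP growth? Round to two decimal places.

0.71%

Output growth = (1080 − 1000) / 1000 = 8%.
The capital stock growth = (1784 − 1600) / 1600 = 11.5%.
Employment growth = (517 − 500) / 500 = 3.4%.
Labor's share = 1 − 0.48 = 0.52.
The capital stock: 0.48 × 11.5 = 5.52 pp.
Employment: 0.52 × 3.4 = 1.768 pp.
TFP growth = 8 − 7.288 = 0.712%.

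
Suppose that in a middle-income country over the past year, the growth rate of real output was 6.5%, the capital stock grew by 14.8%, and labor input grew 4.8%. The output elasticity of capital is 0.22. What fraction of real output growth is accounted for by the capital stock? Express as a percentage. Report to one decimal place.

The capital stock contributed 0.22 × 14.8 = 3.256 pp.
Share of growth = 3.256 / 6.5 × 100 = 50.092%.

The capital stock accounted for 50.1% of growth.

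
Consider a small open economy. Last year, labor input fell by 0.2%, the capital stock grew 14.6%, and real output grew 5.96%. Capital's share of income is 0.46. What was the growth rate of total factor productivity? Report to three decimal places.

Labor's share = 1 − 0.46 = 0.54.
The capital stock: 0.46 × 14.6 = 6.716 pp.
Labor input: 0.54 × (-0.2) = -0.108 pp.
TFP growth = 5.96 − 6.608 = -0.648%.

-0.648%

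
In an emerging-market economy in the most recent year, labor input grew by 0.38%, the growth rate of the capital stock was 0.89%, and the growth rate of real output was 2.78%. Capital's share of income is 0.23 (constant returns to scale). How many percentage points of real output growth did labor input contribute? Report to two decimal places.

Labor's share = 1 − 0.23 = 0.77.
Contribution = share × growth = 0.77 × 0.38 = 0.2926 pp.

0.29 pp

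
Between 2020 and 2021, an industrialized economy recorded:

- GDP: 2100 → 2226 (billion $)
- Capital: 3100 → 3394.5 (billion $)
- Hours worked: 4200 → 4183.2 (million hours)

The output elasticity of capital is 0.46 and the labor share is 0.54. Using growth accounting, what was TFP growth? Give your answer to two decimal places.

GDP growth = (2226 − 2100) / 2100 = 6%.
Capital growth = (3394.5 − 3100) / 3100 = 9.5%.
Hours worked growth = (4183.2 − 4200) / 4200 = -0.4%.
Labor's share = 1 − 0.46 = 0.54.
Capital: 0.46 × 9.5 = 4.37 pp.
Hours worked: 0.54 × (-0.4) = -0.216 pp.
TFP growth = 6 − 4.154 = 1.846%.

TFP growth was 1.85%.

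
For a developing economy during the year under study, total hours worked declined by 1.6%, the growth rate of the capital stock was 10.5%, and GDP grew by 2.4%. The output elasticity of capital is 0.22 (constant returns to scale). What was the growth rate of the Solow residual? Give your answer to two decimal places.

Labor's share = 1 − 0.22 = 0.78.
The capital stock: 0.22 × 10.5 = 2.31 pp.
Total hours worked: 0.78 × (-1.6) = -1.248 pp.
TFP growth = 2.4 − 1.062 = 1.338%.

1.34%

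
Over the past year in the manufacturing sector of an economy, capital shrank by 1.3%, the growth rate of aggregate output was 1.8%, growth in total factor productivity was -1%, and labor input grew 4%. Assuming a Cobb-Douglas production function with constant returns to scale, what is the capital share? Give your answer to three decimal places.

gY = gA + α·gK + (1−α)·gL, so gY − gA − gL = α(gK − gL).
1.8 + 1 − 4 = α × (-1.3 − 4).
-1.2 = -5.3 α, so α = 0.22642.

0.226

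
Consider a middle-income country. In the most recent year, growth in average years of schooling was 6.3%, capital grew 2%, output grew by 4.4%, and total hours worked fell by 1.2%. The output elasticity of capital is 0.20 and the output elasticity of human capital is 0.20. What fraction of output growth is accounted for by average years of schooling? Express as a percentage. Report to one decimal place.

Average years of schooling accounted for 28.6% of growth.

Average years of schooling contributed 0.2 × 6.3 = 1.26 pp.
Share of growth = 1.26 / 4.4 × 100 = 28.636%.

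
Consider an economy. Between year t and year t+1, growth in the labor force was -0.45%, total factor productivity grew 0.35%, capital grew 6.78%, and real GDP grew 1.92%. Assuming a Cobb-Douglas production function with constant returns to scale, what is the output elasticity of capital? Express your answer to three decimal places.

α = 0.279

gY = gA + α·gK + (1−α)·gL, so gY − gA − gL = α(gK − gL).
1.92 − 0.35 + 0.45 = α × (6.78 − (-0.45)).
2.02 = 7.23 α, so α = 0.27939.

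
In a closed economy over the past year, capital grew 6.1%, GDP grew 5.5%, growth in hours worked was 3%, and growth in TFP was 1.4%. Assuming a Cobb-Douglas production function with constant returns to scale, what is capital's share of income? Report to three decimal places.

gY = gA + α·gK + (1−α)·gL, so gY − gA − gL = α(gK − gL).
5.5 − 1.4 − 3 = α × (6.1 − 3).
1.1 = 3.1 α, so α = 0.35484.

0.355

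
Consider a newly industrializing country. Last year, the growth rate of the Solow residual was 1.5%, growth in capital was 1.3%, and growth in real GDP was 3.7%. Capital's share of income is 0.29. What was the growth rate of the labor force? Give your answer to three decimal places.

The labor force growth was 2.568%.

Labor's share = 1 − 0.29 = 0.71.
gY = gA + 0.29×1.3 + 0.71×g.
0.71×g = 3.7 − 1.5 − 0.377 = 1.823.
g = 1.823 / 0.71 = 2.56761%.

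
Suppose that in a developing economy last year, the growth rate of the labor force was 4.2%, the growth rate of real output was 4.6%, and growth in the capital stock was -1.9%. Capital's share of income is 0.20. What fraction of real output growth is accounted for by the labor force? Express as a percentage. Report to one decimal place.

The labor force accounted for 73.0% of growth.

Labor's share = 1 − 0.2 = 0.8.
The labor force contributed 0.8 × 4.2 = 3.36 pp.
Share of growth = 3.36 / 4.6 × 100 = 73.043%.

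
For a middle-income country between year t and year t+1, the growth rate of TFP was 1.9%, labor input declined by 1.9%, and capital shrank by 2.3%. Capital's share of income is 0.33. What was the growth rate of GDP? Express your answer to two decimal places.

Labor's share = 1 − 0.33 = 0.67.
Capital: 0.33 × (-2.3) = -0.759 pp.
Labor input: 0.67 × (-1.9) = -1.273 pp.
Output growth = 1.9 + (-2.032) = -0.132%.

-0.13%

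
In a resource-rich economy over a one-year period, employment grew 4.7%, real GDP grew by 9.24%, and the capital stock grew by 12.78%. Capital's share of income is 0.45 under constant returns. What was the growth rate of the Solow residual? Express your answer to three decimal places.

The Solow residual growth was 0.904%.

Labor's share = 1 − 0.45 = 0.55.
The capital stock: 0.45 × 12.78 = 5.751 pp.
Employment: 0.55 × 4.7 = 2.585 pp.
TFP growth = 9.24 − 8.336 = 0.904%.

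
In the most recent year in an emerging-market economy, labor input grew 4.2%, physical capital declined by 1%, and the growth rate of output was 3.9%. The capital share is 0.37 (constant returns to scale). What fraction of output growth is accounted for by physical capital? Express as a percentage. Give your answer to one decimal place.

Physical capital contributed 0.37 × (-1) = -0.37 pp.
Share of growth = -0.37 / 3.9 × 100 = -9.487%.

-9.5%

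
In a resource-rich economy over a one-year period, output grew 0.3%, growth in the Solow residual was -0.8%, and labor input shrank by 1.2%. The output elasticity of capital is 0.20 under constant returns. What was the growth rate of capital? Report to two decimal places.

Capital grew 10.30%.

Labor's share = 1 − 0.2 = 0.8.
gY = gA + 0.8×(-1.2) + 0.2×g.
0.2×g = 0.3 + 0.8 + 0.96 = 2.06.
g = 2.06 / 0.2 = 10.3%.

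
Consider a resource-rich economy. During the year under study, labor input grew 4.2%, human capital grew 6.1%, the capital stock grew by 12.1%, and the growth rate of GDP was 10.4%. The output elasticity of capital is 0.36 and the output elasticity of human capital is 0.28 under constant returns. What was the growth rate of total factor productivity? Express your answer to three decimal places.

Total factor productivity grew 2.824%.

Labor's share = 1 − 0.36 − 0.28 = 0.36.
The capital stock: 0.36 × 12.1 = 4.356 pp.
Human capital: 0.28 × 6.1 = 1.708 pp.
Labor input: 0.36 × 4.2 = 1.512 pp.
TFP growth = 10.4 − 7.576 = 2.824%.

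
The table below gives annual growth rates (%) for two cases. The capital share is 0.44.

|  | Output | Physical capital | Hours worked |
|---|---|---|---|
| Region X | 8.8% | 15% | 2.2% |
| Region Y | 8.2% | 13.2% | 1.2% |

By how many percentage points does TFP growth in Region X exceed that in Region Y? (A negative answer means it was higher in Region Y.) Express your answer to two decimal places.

Labor's share = 1 − 0.44 = 0.56.
Region X: TFP = 8.8 − 6.6 − 1.232 = 0.968%.
Region Y: TFP = 8.2 − 5.808 − 0.672 = 1.72%.
Difference = 0.968 − (1.72) = -0.752 pp.

-0.75 percentage points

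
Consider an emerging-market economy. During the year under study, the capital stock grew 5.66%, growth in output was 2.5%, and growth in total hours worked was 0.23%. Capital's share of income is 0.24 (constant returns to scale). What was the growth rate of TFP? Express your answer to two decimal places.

Labor's share = 1 − 0.24 = 0.76.
The capital stock: 0.24 × 5.66 = 1.3584 pp.
Total hours worked: 0.76 × 0.23 = 0.1748 pp.
TFP growth = 2.5 − 1.5332 = 0.9668%.

TFP growth was 0.97%.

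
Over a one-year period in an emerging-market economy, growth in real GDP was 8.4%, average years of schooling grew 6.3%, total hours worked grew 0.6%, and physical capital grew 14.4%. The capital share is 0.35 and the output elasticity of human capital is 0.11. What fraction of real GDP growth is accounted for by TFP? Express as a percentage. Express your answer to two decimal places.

Labor's share = 1 − 0.35 − 0.11 = 0.54.
Physical capital: 0.35 × 14.4 = 5.04 pp.
Average years of schooling: 0.11 × 6.3 = 0.693 pp.
Total hours worked: 0.54 × 0.6 = 0.324 pp.
TFP growth = 8.4 − 6.057 = 2.343%.
TFP share of growth = 2.343 / 8.4 × 100 = 27.8929%.

TFP accounted for 27.89% of growth.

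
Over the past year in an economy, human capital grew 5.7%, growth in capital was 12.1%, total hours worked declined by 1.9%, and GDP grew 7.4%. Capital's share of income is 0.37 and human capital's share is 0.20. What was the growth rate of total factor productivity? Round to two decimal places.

Labor's share = 1 − 0.37 − 0.2 = 0.43.
Capital: 0.37 × 12.1 = 4.477 pp.
Human capital: 0.2 × 5.7 = 1.14 pp.
Total hours worked: 0.43 × (-1.9) = -0.817 pp.
TFP growth = 7.4 − 4.8 = 2.6%.

Total factor productivity grew 2.60%.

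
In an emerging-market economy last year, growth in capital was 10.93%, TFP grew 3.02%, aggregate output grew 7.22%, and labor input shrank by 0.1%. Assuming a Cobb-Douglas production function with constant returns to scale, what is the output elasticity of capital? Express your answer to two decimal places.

α = 0.39

gY = gA + α·gK + (1−α)·gL, so gY − gA − gL = α(gK − gL).
7.22 − 3.02 + 0.1 = α × (10.93 − (-0.1)).
4.3 = 11.03 α, so α = 0.3898.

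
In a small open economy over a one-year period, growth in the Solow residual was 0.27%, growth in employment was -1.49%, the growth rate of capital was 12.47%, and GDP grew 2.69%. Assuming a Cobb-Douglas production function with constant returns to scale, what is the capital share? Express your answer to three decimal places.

The capital share is 0.280.

gY = gA + α·gK + (1−α)·gL, so gY − gA − gL = α(gK − gL).
2.69 − 0.27 + 1.49 = α × (12.47 − (-1.49)).
3.91 = 13.96 α, so α = 0.28009.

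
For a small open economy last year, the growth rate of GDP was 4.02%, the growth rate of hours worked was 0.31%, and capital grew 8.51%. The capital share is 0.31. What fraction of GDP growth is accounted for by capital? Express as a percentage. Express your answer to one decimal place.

65.6%

Capital contributed 0.31 × 8.51 = 2.6381 pp.
Share of growth = 2.6381 / 4.02 × 100 = 65.624%.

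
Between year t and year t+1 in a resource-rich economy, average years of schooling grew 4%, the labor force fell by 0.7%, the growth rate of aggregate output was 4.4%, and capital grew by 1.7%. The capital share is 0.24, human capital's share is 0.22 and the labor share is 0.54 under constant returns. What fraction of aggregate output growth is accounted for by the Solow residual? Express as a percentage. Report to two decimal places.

The Solow residual accounted for 79.32% of growth.

Labor's share = 1 − 0.24 − 0.22 = 0.54.
Capital: 0.24 × 1.7 = 0.408 pp.
Average years of schooling: 0.22 × 4 = 0.88 pp.
The labor force: 0.54 × (-0.7) = -0.378 pp.
TFP growth = 4.4 − 0.91 = 3.49%.
TFP share of growth = 3.49 / 4.4 × 100 = 79.3182%.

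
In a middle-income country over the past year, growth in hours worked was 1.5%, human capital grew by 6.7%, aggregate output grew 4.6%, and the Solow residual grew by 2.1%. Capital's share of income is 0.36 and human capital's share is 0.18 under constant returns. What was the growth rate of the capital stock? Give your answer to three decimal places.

The capital stock grew 1.678%.

Labor's share = 1 − 0.36 − 0.18 = 0.46.
gY = gA + 0.18×6.7 + 0.46×1.5 + 0.36×g.
0.36×g = 4.6 − 2.1 − 1.896 = 0.604.
g = 0.604 / 0.36 = 1.67778%.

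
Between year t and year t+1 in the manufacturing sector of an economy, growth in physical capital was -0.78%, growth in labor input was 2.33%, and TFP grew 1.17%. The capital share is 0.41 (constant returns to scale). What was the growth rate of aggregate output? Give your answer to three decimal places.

Labor's share = 1 − 0.41 = 0.59.
Physical capital: 0.41 × (-0.78) = -0.3198 pp.
Labor input: 0.59 × 2.33 = 1.3747 pp.
Output growth = 1.17 + 1.0549 = 2.2249%.

2.225%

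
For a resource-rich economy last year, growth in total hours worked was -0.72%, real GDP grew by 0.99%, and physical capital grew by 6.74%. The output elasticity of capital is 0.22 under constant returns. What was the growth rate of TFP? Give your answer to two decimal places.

Labor's share = 1 − 0.22 = 0.78.
Physical capital: 0.22 × 6.74 = 1.4828 pp.
Total hours worked: 0.78 × (-0.72) = -0.5616 pp.
TFP growth = 0.99 − 0.9212 = 0.0688%.

0.07%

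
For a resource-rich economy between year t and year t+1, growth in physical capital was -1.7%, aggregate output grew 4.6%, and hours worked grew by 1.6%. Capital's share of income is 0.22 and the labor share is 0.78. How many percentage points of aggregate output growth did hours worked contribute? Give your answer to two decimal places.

1.25

Labor's share = 1 − 0.22 = 0.78.
Contribution = share × growth = 0.78 × 1.6 = 1.248 pp.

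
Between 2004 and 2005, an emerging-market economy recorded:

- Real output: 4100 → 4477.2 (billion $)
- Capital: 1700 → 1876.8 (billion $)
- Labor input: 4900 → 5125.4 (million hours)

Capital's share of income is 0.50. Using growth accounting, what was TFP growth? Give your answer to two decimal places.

TFP growth was 1.70%.

Real output growth = (4477.2 − 4100) / 4100 = 9.2%.
Capital growth = (1876.8 − 1700) / 1700 = 10.4%.
Labor input growth = (5125.4 − 4900) / 4900 = 4.6%.
Labor's share = 1 − 0.5 = 0.5.
Capital: 0.5 × 10.4 = 5.2 pp.
Labor input: 0.5 × 4.6 = 2.3 pp.
TFP growth = 9.2 − 7.5 = 1.7%.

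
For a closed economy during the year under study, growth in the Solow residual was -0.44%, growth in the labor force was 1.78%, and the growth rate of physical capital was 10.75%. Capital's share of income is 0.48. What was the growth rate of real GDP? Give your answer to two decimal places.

Labor's share = 1 − 0.48 = 0.52.
Physical capital: 0.48 × 10.75 = 5.16 pp.
The labor force: 0.52 × 1.78 = 0.9256 pp.
Output growth = -0.44 + 6.0856 = 5.6456%.

5.65%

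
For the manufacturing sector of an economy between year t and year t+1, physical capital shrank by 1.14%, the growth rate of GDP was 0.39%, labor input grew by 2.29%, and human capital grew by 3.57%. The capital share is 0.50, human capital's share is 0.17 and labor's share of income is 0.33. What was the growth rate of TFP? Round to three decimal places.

Labor's share = 1 − 0.5 − 0.17 = 0.33.
Physical capital: 0.5 × (-1.14) = -0.57 pp.
Human capital: 0.17 × 3.57 = 0.6069 pp.
Labor input: 0.33 × 2.29 = 0.7557 pp.
TFP growth = 0.39 − 0.7926 = -0.4026%.

-0.403%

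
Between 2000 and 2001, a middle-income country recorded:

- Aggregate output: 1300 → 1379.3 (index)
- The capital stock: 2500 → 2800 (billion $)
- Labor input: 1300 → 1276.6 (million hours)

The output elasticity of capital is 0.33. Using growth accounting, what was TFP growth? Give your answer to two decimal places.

TFP growth was 3.35%.

Aggregate output growth = (1379.3 − 1300) / 1300 = 6.1%.
The capital stock growth = (2800 − 2500) / 2500 = 12%.
Labor input growth = (1276.6 − 1300) / 1300 = -1.8%.
Labor's share = 1 − 0.33 = 0.67.
The capital stock: 0.33 × 12 = 3.96 pp.
Labor input: 0.67 × (-1.8) = -1.206 pp.
TFP growth = 6.1 − 2.754 = 3.346%.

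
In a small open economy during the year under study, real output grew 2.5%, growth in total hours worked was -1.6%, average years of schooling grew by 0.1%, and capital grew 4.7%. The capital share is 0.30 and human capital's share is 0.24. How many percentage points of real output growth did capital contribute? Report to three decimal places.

Contribution = share × growth = 0.3 × 4.7 = 1.41 pp.

1.410 percentage points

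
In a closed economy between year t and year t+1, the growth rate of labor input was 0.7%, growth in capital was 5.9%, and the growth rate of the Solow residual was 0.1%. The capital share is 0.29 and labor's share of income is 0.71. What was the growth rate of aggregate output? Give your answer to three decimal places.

Labor's share = 1 − 0.29 = 0.71.
Capital: 0.29 × 5.9 = 1.711 pp.
Labor input: 0.71 × 0.7 = 0.497 pp.
Output growth = 0.1 + 2.208 = 2.308%.

Aggregate output growth was 2.308%.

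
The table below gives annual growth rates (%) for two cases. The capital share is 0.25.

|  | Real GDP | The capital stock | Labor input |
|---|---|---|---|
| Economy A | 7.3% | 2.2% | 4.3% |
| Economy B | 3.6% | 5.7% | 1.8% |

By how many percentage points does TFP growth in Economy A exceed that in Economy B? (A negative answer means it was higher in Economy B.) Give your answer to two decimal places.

Labor's share = 1 − 0.25 = 0.75.
Economy A: TFP = 7.3 − 0.55 − 3.225 = 3.525%.
Economy B: TFP = 3.6 − 1.425 − 1.35 = 0.825%.
Difference = 3.525 − (0.825) = 2.7 pp.

2.70 percentage points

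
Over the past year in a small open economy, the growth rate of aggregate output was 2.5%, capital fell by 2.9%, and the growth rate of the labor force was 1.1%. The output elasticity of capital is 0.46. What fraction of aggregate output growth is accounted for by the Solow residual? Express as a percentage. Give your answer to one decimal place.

Labor's share = 1 − 0.46 = 0.54.
Capital: 0.46 × (-2.9) = -1.334 pp.
The labor force: 0.54 × 1.1 = 0.594 pp.
TFP growth = 2.5 + 0.74 = 3.24%.
TFP share of growth = 3.24 / 2.5 × 100 = 129.6%.

129.6%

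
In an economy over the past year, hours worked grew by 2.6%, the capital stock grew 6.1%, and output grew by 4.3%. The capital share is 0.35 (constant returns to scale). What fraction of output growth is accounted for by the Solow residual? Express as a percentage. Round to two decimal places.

The Solow residual accounted for 11.05% of growth.

Labor's share = 1 − 0.35 = 0.65.
The capital stock: 0.35 × 6.1 = 2.135 pp.
Hours worked: 0.65 × 2.6 = 1.69 pp.
TFP growth = 4.3 − 3.825 = 0.475%.
TFP share of growth = 0.475 / 4.3 × 100 = 11.0465%.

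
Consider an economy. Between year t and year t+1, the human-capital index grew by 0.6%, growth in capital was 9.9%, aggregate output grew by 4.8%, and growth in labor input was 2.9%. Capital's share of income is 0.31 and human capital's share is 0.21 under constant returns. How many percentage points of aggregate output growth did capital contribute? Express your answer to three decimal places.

Contribution = share × growth = 0.31 × 9.9 = 3.069 pp.

3.069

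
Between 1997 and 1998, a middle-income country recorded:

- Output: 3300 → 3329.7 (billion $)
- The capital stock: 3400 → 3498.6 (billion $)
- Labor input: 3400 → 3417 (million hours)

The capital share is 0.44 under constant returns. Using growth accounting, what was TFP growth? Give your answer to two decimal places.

Output growth = (3329.7 − 3300) / 3300 = 0.9%.
The capital stock growth = (3498.6 − 3400) / 3400 = 2.9%.
Labor input growth = (3417 − 3400) / 3400 = 0.5%.
Labor's share = 1 − 0.44 = 0.56.
The capital stock: 0.44 × 2.9 = 1.276 pp.
Labor input: 0.56 × 0.5 = 0.28 pp.
TFP growth = 0.9 − 1.556 = -0.656%.

-0.66%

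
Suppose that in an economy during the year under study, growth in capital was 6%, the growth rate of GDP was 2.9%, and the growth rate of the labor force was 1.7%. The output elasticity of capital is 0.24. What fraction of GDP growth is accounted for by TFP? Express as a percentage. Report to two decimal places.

5.79%

Labor's share = 1 − 0.24 = 0.76.
Capital: 0.24 × 6 = 1.44 pp.
The labor force: 0.76 × 1.7 = 1.292 pp.
TFP growth = 2.9 − 2.732 = 0.168%.
TFP share of growth = 0.168 / 2.9 × 100 = 5.7931%.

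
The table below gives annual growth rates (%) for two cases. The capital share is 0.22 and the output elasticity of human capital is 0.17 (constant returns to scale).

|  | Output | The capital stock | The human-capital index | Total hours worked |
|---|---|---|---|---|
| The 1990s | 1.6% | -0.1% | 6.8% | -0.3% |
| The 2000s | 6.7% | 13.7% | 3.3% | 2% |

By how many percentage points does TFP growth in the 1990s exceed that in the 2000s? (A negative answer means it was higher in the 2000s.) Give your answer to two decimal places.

Labor's share = 1 − 0.22 − 0.17 = 0.61.
The 1990s: TFP = 1.6 + 0.022 − 1.156 + 0.183 = 0.649%.
The 2000s: TFP = 6.7 − 3.014 − 0.561 − 1.22 = 1.905%.
Difference = 0.649 − (1.905) = -1.256 pp.

-1.26 percentage points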